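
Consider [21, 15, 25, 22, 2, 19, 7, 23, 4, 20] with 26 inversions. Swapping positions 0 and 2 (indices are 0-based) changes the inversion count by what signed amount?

Positions 0 and 2 hold 21 and 25; after swapping, the array is [25, 15, 21, 22, 2, 19, 7, 23, 4, 20].
For each element, count later entries that are smaller:
25 → 15, 21, 22, 2, 19, 7, 23, 4, 20 → 9
15 → 2, 7, 4 → 3
21 → 2, 19, 7, 4, 20 → 5
22 → 2, 19, 7, 4, 20 → 5
2 → none → 0
19 → 7, 4 → 2
7 → 4 → 1
23 → 4, 20 → 2
4 → none → 0
20 → none → 0
Sum: 9 + 3 + 5 + 5 + 0 + 2 + 1 + 2 + 0 + 0 = 27
Change: 27 − 26 = +1

+1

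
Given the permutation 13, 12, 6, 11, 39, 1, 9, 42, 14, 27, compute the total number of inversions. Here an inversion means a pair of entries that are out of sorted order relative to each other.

Inversions: 18

Element-by-element contributions:
13: 5
12: 4
6: 1
11: 2
39: 4
1: 0
9: 0
42: 2
14: 0
27: 0
Sum: 5 + 4 + 1 + 2 + 4 + 0 + 0 + 2 + 0 + 0 = 18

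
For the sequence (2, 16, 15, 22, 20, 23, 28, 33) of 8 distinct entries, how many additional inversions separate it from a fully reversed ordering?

26

Maximum inversions for 8 distinct elements is C(8, 2) = 8·7/2 = 28.
Current inversions — for each element, count later smaller elements:
2: 0
16: 1
15: 0
22: 1
20: 0
23: 0
28: 0
33: 0
Current total: 0 + 1 + 0 + 1 + 0 + 0 + 0 + 0 = 2
Shortfall: 28 − 2 = 26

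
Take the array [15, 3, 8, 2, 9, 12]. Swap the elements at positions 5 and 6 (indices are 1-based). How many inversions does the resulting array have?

Positions 5 and 6 hold 9 and 12; after swapping, the array is [15, 3, 8, 2, 12, 9].
For each element, count later entries that are smaller:
15: 5
3: 1
8: 1
2: 0
12: 1
9: 0
Sum: 5 + 1 + 1 + 0 + 1 + 0 = 8

8 inversions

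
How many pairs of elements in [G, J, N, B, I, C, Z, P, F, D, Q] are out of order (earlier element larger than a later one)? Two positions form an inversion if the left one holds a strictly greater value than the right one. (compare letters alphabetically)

For each element, count later entries that are smaller:
G → B, C, F, D → 4
J → B, I, C, F, D → 5
N → B, I, C, F, D → 5
B → none → 0
I → C, F, D → 3
C → none → 0
Z → P, F, D, Q → 4
P → F, D → 2
F → D → 1
D → none → 0
Q → none → 0
Sum: 4 + 5 + 5 + 0 + 3 + 0 + 4 + 2 + 1 + 0 + 0 = 24

24 inversions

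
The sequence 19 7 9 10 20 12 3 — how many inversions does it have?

Out-of-order index pairs (1-indexed):
(1,2): 19 > 7
(1,3): 19 > 9
(1,4): 19 > 10
(1,6): 19 > 12
(1,7): 19 > 3
(2,7): 7 > 3
(3,7): 9 > 3
(4,7): 10 > 3
(5,6): 20 > 12
(5,7): 20 > 3
(6,7): 12 > 3
That's 11 pairs.

11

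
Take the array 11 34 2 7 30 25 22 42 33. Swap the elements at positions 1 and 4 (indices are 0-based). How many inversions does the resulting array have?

11

Positions 1 and 4 hold 34 and 30; after swapping, the array is [11, 30, 2, 7, 34, 25, 22, 42, 33].
Count, for each position, how many later elements it exceeds:
11: 2
30: 4
2: 0
7: 0
34: 3
25: 1
22: 0
42: 1
33: 0
Sum: 2 + 4 + 0 + 0 + 3 + 1 + 0 + 1 + 0 = 11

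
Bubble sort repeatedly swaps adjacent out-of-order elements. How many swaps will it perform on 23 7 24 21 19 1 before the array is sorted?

11

Minimum adjacent swaps = number of inversions (each swap of adjacent out-of-order elements removes one inversion and no swap can remove more).
Count inversions — for each element, later elements that are smaller:
23: 7, 21, 19, 1 → 4
7: 1 → 1
24: 21, 19, 1 → 3
21: 19, 1 → 2
19: 1 → 1
1: none → 0
Total inversions: 4 + 1 + 3 + 2 + 1 + 0 = 11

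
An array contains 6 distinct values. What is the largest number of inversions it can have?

15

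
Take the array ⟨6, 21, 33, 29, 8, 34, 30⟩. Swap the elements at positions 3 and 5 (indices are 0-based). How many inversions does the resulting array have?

Positions 3 and 5 hold 29 and 34; after swapping, the array is [6, 21, 33, 34, 8, 29, 30].
Sweep left to right; for each value list the smaller values that follow it:
6 → none → 0
21 → 8 → 1
33 → 8, 29, 30 → 3
34 → 8, 29, 30 → 3
8 → none → 0
29 → none → 0
30 → none → 0
Sum: 0 + 1 + 3 + 3 + 0 + 0 + 0 = 7

7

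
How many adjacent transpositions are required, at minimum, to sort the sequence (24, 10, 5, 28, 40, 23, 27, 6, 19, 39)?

Each adjacent swap fixes exactly one inversion, so the minimum swap count equals the number of inversions.
Count inversions — for each element, later elements that are smaller:
24: 10, 5, 23, 6, 19 → 5
10: 5, 6 → 2
5: none → 0
28: 23, 27, 6, 19 → 4
40: 23, 27, 6, 19, 39 → 5
23: 6, 19 → 2
27: 6, 19 → 2
6: none → 0
19: none → 0
39: none → 0
Total inversions: 5 + 2 + 0 + 4 + 5 + 2 + 2 + 0 + 0 + 0 = 20

20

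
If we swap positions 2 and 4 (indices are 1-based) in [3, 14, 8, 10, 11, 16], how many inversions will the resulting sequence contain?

Positions 2 and 4 hold 14 and 10; after swapping, the array is [3, 10, 8, 14, 11, 16].
For each element, count later entries that are smaller:
3 → none → 0
10 → 8 → 1
8 → none → 0
14 → 11 → 1
11 → none → 0
16 → none → 0
Sum: 0 + 1 + 0 + 1 + 0 + 0 = 2

2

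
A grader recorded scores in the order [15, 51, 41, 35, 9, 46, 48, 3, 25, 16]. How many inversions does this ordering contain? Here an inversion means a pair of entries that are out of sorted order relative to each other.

27 inversions

Element-by-element contributions:
15: 2
51: 8
41: 5
35: 4
9: 1
46: 3
48: 3
3: 0
25: 1
16: 0
Sum: 2 + 8 + 5 + 4 + 1 + 3 + 3 + 0 + 1 + 0 = 27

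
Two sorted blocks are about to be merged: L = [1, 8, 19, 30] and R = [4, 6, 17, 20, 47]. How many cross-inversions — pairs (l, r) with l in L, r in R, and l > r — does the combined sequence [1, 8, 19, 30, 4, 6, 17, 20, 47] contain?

Cross-inversions: 9

Take each right-half value and tally the left-half values above it:
r = 4: 8, 19, 30 → 3
r = 6: 8, 19, 30 → 3
r = 17: 19, 30 → 2
r = 20: 30 → 1
r = 47: none → 0
Cross-inversions: 3 + 3 + 2 + 1 + 0 = 9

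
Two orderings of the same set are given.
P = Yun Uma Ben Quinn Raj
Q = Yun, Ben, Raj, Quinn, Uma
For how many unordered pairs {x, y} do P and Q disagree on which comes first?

Assign each item its position (1..5) in the first ordering, then rewrite the second ordering as that position sequence:
positions: Yun→1, Uma→2, Ben→3, Quinn→4, Raj→5
second ordering as positions: [1, 3, 5, 4, 2]
Discordant pairs = inversions in this position sequence.
1: 0
3: 2 → 1
5: 4, 2 → 2
4: 2 → 1
2: 0
Total: 0 + 1 + 2 + 1 + 0 = 4

4 disagreeing pairs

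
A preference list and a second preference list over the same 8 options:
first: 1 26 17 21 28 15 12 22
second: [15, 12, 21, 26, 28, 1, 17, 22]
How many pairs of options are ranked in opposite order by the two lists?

16 pairs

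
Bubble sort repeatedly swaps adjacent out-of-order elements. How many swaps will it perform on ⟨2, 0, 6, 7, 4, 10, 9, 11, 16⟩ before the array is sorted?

4 swaps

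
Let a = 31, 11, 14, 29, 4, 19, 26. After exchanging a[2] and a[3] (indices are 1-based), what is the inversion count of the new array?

12

Positions 2 and 3 hold 11 and 14; after swapping, the array is [31, 14, 11, 29, 4, 19, 26].
For each element, count later entries that are smaller:
31: 6
14: 2
11: 1
29: 3
4: 0
19: 0
26: 0
Sum: 6 + 2 + 1 + 3 + 0 + 0 + 0 = 12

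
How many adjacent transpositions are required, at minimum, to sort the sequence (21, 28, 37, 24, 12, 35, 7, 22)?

The minimum number of adjacent swaps to sort an array equals its inversion count, since every such swap removes exactly one inversion.
Count inversions — for each element, later elements that are smaller:
21: 12, 7 → 2
28: 24, 12, 7, 22 → 4
37: 24, 12, 35, 7, 22 → 5
24: 12, 7, 22 → 3
12: 7 → 1
35: 7, 22 → 2
7: none → 0
22: none → 0
Total inversions: 2 + 4 + 5 + 3 + 1 + 2 + 0 + 0 = 17

Adjacent swaps: 17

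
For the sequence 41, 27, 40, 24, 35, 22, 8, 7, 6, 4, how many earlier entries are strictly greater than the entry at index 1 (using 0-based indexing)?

1

The element at index 1 is 27.
Elements before it: 41
Those larger than 27: 41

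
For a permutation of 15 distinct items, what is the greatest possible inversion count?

105

A reversed (strictly descending) arrangement makes every pair an inversion, giving C(15, 2) inversions.
C(15, 2) = 15·14/2 = 105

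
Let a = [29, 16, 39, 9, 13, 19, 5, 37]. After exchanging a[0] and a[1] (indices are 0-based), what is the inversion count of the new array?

15 inversions

Positions 0 and 1 hold 29 and 16; after swapping, the array is [16, 29, 39, 9, 13, 19, 5, 37].
Sweep left to right; for each value list the smaller values that follow it:
16: 3
29: 4
39: 5
9: 1
13: 1
19: 1
5: 0
37: 0
Sum: 3 + 4 + 5 + 1 + 1 + 1 + 0 + 0 = 15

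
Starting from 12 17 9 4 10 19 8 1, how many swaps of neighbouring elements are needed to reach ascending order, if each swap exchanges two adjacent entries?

19

Each adjacent swap fixes exactly one inversion, so the minimum swap count equals the number of inversions.
Count inversions — for each element, later elements that are smaller:
12: 9, 4, 10, 8, 1 → 5
17: 9, 4, 10, 8, 1 → 5
9: 4, 8, 1 → 3
4: 1 → 1
10: 8, 1 → 2
19: 8, 1 → 2
8: 1 → 1
1: none → 0
Total inversions: 5 + 5 + 3 + 1 + 2 + 2 + 1 + 0 = 19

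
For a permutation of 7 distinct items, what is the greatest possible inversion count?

21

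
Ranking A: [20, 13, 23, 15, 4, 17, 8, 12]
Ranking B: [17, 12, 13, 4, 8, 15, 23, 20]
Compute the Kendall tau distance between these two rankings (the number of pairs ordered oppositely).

21

Assign each item its position (1..8) in the first ordering, then rewrite the second ordering as that position sequence:
positions: 20→1, 13→2, 23→3, 15→4, 4→5, 17→6, 8→7, 12→8
second ordering as positions: [6, 8, 2, 5, 7, 4, 3, 1]
Discordant pairs = inversions in this position sequence.
6: 2, 5, 4, 3, 1 → 5
8: 2, 5, 7, 4, 3, 1 → 6
2: 1 → 1
5: 4, 3, 1 → 3
7: 4, 3, 1 → 3
4: 3, 1 → 2
3: 1 → 1
1: 0
Total: 5 + 6 + 1 + 3 + 3 + 2 + 1 + 0 = 21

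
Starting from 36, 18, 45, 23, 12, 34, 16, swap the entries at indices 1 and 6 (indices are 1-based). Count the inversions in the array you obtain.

Positions 1 and 6 hold 36 and 34; after swapping, the array is [34, 18, 45, 23, 12, 36, 16].
Count, for each position, how many later elements it exceeds:
34 → 18, 23, 12, 16 → 4
18 → 12, 16 → 2
45 → 23, 12, 36, 16 → 4
23 → 12, 16 → 2
12 → none → 0
36 → 16 → 1
16 → none → 0
Sum: 4 + 2 + 4 + 2 + 0 + 1 + 0 = 13

There are 13 inversions.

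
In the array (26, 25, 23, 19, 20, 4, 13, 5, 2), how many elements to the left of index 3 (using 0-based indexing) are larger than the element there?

3

The element at index 3 is 19.
Elements before it: 26, 25, 23
Those larger than 19: 26, 25, 23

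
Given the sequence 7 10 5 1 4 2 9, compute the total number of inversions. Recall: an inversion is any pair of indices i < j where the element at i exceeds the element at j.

For each element, count later entries that are smaller:
7: 4
10: 5
5: 3
1: 0
4: 1
2: 0
9: 0
Sum: 4 + 5 + 3 + 0 + 1 + 0 + 0 = 13

There are 13 inversions.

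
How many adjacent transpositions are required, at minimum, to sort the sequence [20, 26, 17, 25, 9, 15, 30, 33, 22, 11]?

23 swaps

The minimum number of adjacent swaps to sort an array equals its inversion count, since every such swap removes exactly one inversion.
Count inversions — for each element, later elements that are smaller:
20: 17, 9, 15, 11 → 4
26: 17, 25, 9, 15, 22, 11 → 6
17: 9, 15, 11 → 3
25: 9, 15, 22, 11 → 4
9: none → 0
15: 11 → 1
30: 22, 11 → 2
33: 22, 11 → 2
22: 11 → 1
11: none → 0
Total inversions: 4 + 6 + 3 + 4 + 0 + 1 + 2 + 2 + 1 + 0 = 23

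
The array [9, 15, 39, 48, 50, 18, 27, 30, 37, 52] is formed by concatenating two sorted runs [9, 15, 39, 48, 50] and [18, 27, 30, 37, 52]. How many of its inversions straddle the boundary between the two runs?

Take each right-half value and tally the left-half values above it:
r = 18: 39, 48, 50 → 3
r = 27: 39, 48, 50 → 3
r = 30: 39, 48, 50 → 3
r = 37: 39, 48, 50 → 3
r = 52: none → 0
Cross-inversions: 3 + 3 + 3 + 3 + 0 = 12

12 cross-inversions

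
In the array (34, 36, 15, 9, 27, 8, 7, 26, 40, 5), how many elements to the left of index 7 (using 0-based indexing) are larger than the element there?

The element at index 7 is 26.
Elements before it: 34, 36, 15, 9, 27, 8, 7
Those larger than 26: 34, 36, 27

3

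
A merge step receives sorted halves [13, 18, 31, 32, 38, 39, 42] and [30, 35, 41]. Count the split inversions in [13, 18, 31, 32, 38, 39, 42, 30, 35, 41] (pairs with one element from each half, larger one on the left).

There are 9 split inversions.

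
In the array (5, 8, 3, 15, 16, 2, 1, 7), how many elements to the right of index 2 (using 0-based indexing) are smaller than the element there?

2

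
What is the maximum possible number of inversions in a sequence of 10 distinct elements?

The maximum occurs when the array is in strictly decreasing order: every one of the C(10, 2) pairs is inverted.
C(10, 2) = 10·9/2 = 45

45 inversions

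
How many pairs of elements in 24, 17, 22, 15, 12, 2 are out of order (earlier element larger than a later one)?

Count, for each position, how many later elements it exceeds:
24: 5
17: 3
22: 3
15: 2
12: 1
2: 0
Sum: 5 + 3 + 3 + 2 + 1 + 0 = 14

14 inversions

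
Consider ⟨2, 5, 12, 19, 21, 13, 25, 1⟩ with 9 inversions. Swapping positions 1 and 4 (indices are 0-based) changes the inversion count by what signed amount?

+5

Positions 1 and 4 hold 5 and 21; after swapping, the array is [2, 21, 12, 19, 5, 13, 25, 1].
Sweep left to right; for each value list the smaller values that follow it:
2: 1
21: 5
12: 2
19: 3
5: 1
13: 1
25: 1
1: 0
Sum: 1 + 5 + 2 + 3 + 1 + 1 + 1 + 0 = 14
Change: 14 − 9 = +5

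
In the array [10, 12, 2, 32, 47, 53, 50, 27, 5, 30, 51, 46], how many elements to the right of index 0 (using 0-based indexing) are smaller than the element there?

2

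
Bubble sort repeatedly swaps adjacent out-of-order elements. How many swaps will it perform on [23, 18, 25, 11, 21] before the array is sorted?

Minimum adjacent swaps = number of inversions (each swap of adjacent out-of-order elements removes one inversion and no swap can remove more).
Count inversions — for each element, later elements that are smaller:
23: 18, 11, 21 → 3
18: 11 → 1
25: 11, 21 → 2
11: none → 0
21: none → 0
Total inversions: 3 + 1 + 2 + 0 + 0 = 6

6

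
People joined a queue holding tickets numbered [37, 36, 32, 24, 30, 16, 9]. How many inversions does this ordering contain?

Count, for each position, how many later elements it exceeds:
37: 6
36: 5
32: 4
24: 2
30: 2
16: 1
9: 0
Sum: 6 + 5 + 4 + 2 + 2 + 1 + 0 = 20

20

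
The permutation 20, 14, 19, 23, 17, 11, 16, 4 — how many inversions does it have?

Element-by-element contributions:
20: 6
14: 2
19: 4
23: 4
17: 3
11: 1
16: 1
4: 0
Sum: 6 + 2 + 4 + 4 + 3 + 1 + 1 + 0 = 21

21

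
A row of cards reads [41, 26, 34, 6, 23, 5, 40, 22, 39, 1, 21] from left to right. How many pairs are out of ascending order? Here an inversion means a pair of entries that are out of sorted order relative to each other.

Count, for each position, how many later elements it exceeds:
41: 10
26: 6
34: 6
6: 2
23: 4
5: 1
40: 4
22: 2
39: 2
1: 0
21: 0
Sum: 10 + 6 + 6 + 2 + 4 + 1 + 4 + 2 + 2 + 0 + 0 = 37

There are 37 out-of-order pairs.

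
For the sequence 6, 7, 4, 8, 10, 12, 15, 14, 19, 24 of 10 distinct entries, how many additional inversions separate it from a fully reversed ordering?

42

Maximum inversions for 10 distinct elements is C(10, 2) = 10·9/2 = 45.
Current inversions — for each element, count later smaller elements:
6: 1
7: 1
4: 0
8: 0
10: 0
12: 0
15: 1
14: 0
19: 0
24: 0
Current total: 1 + 1 + 0 + 0 + 0 + 0 + 1 + 0 + 0 + 0 = 3
Shortfall: 45 − 3 = 42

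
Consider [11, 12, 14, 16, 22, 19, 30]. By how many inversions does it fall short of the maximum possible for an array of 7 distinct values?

Maximum inversions for 7 distinct elements is C(7, 2) = 7·6/2 = 21.
Current inversions — for each element, count later smaller elements:
11: 0
12: 0
14: 0
16: 0
22: 1
19: 0
30: 0
Current total: 0 + 0 + 0 + 0 + 1 + 0 + 0 = 1
Shortfall: 21 − 1 = 20

20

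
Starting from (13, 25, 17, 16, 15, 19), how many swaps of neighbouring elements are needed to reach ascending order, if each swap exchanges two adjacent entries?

Each adjacent swap fixes exactly one inversion, so the minimum swap count equals the number of inversions.
Count inversions — for each element, later elements that are smaller:
13: none → 0
25: 17, 16, 15, 19 → 4
17: 16, 15 → 2
16: 15 → 1
15: none → 0
19: none → 0
Total inversions: 0 + 4 + 2 + 1 + 0 + 0 = 7

7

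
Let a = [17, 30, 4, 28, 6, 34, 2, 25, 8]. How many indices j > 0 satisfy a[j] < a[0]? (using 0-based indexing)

4

The element at index 0 is 17.
Elements after it: 30, 4, 28, 6, 34, 2, 25, 8
Those smaller than 17: 4, 6, 2, 8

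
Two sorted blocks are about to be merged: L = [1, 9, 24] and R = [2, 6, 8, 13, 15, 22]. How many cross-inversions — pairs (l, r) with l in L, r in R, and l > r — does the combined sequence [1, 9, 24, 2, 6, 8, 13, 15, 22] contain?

Cross-inversions: 9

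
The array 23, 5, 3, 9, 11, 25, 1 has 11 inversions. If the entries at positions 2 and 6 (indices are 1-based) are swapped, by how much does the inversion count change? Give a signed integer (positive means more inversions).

+5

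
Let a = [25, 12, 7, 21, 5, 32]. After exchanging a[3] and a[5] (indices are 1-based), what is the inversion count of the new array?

There are 7 inversions.

Positions 3 and 5 hold 7 and 5; after swapping, the array is [25, 12, 5, 21, 7, 32].
For each element, count later entries that are smaller:
25: 4
12: 2
5: 0
21: 1
7: 0
32: 0
Sum: 4 + 2 + 0 + 1 + 0 + 0 = 7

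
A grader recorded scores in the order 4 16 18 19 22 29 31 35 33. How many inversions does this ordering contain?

Count, for each position, how many later elements it exceeds:
4 → none → 0
16 → none → 0
18 → none → 0
19 → none → 0
22 → none → 0
29 → none → 0
31 → none → 0
35 → 33 → 1
33 → none → 0
Sum: 0 + 0 + 0 + 0 + 0 + 0 + 0 + 1 + 0 = 1

1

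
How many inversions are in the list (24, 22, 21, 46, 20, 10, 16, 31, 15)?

25

Count, for each position, how many later elements it exceeds:
24 → 22, 21, 20, 10, 16, 15 → 6
22 → 21, 20, 10, 16, 15 → 5
21 → 20, 10, 16, 15 → 4
46 → 20, 10, 16, 31, 15 → 5
20 → 10, 16, 15 → 3
10 → none → 0
16 → 15 → 1
31 → 15 → 1
15 → none → 0
Sum: 6 + 5 + 4 + 5 + 3 + 0 + 1 + 1 + 0 = 25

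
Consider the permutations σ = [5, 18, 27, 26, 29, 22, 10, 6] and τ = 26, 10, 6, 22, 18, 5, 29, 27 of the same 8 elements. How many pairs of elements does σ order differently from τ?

19

Assign each item its position (1..8) in the first ordering, then rewrite the second ordering as that position sequence:
positions: 5→1, 18→2, 27→3, 26→4, 29→5, 22→6, 10→7, 6→8
second ordering as positions: [4, 7, 8, 6, 2, 1, 5, 3]
Discordant pairs = inversions in this position sequence.
4: 2, 1, 3 → 3
7: 6, 2, 1, 5, 3 → 5
8: 6, 2, 1, 5, 3 → 5
6: 2, 1, 5, 3 → 4
2: 1 → 1
1: 0
5: 3 → 1
3: 0
Total: 3 + 5 + 5 + 4 + 1 + 0 + 1 + 0 = 19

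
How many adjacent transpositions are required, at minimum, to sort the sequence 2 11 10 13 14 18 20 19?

2

Each adjacent swap fixes exactly one inversion, so the minimum swap count equals the number of inversions.
Count inversions — for each element, later elements that are smaller:
2: none → 0
11: 10 → 1
10: none → 0
13: none → 0
14: none → 0
18: none → 0
20: 19 → 1
19: none → 0
Total inversions: 0 + 1 + 0 + 0 + 0 + 0 + 1 + 0 = 2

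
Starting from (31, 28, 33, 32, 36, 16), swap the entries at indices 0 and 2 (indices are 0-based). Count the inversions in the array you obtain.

Positions 0 and 2 hold 31 and 33; after swapping, the array is [33, 28, 31, 32, 36, 16].
Count, for each position, how many later elements it exceeds:
33: 4
28: 1
31: 1
32: 1
36: 1
16: 0
Sum: 4 + 1 + 1 + 1 + 1 + 0 = 8

8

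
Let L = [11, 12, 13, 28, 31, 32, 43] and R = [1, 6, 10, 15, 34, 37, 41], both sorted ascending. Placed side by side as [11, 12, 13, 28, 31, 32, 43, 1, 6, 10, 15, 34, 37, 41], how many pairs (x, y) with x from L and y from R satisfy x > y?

For each element r of the right run, count left-run elements greater than r:
r = 1: 11, 12, 13, 28, 31, 32, 43 → 7
r = 6: 11, 12, 13, 28, 31, 32, 43 → 7
r = 10: 11, 12, 13, 28, 31, 32, 43 → 7
r = 15: 28, 31, 32, 43 → 4
r = 34: 43 → 1
r = 37: 43 → 1
r = 41: 43 → 1
Cross-inversions: 7 + 7 + 7 + 4 + 1 + 1 + 1 = 28

28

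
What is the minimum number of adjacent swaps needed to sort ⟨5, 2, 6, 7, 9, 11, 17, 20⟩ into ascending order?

1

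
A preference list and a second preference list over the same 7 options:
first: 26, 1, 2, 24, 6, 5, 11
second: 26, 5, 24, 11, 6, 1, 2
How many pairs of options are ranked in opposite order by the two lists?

Assign each item its position (1..7) in the first ordering, then rewrite the second ordering as that position sequence:
positions: 26→1, 1→2, 2→3, 24→4, 6→5, 5→6, 11→7
second ordering as positions: [1, 6, 4, 7, 5, 2, 3]
Discordant pairs = inversions in this position sequence.
1: 0
6: 4, 5, 2, 3 → 4
4: 2, 3 → 2
7: 5, 2, 3 → 3
5: 2, 3 → 2
2: 0
3: 0
Total: 0 + 4 + 2 + 3 + 2 + 0 + 0 = 11

There are 11 pairs.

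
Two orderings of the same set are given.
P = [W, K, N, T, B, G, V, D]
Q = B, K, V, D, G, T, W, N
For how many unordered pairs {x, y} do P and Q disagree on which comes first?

Assign each item its position (1..8) in the first ordering, then rewrite the second ordering as that position sequence:
positions: W→1, K→2, N→3, T→4, B→5, G→6, V→7, D→8
second ordering as positions: [5, 2, 7, 8, 6, 4, 1, 3]
Discordant pairs = inversions in this position sequence.
5: 2, 4, 1, 3 → 4
2: 1 → 1
7: 6, 4, 1, 3 → 4
8: 6, 4, 1, 3 → 4
6: 4, 1, 3 → 3
4: 1, 3 → 2
1: 0
3: 0
Total: 4 + 1 + 4 + 4 + 3 + 2 + 0 + 0 = 18

18 disagreeing pairs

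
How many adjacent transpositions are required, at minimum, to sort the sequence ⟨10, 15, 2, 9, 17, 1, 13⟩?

Adjacent swaps: 11

Each adjacent swap fixes exactly one inversion, so the minimum swap count equals the number of inversions.
Count inversions — for each element, later elements that are smaller:
10: 2, 9, 1 → 3
15: 2, 9, 1, 13 → 4
2: 1 → 1
9: 1 → 1
17: 1, 13 → 2
1: none → 0
13: none → 0
Total inversions: 3 + 4 + 1 + 1 + 2 + 0 + 0 = 11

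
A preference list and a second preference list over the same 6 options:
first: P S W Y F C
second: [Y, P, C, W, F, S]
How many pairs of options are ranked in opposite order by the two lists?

Assign each item its position (1..6) in the first ordering, then rewrite the second ordering as that position sequence:
positions: P→1, S→2, W→3, Y→4, F→5, C→6
second ordering as positions: [4, 1, 6, 3, 5, 2]
Discordant pairs = inversions in this position sequence.
4: 1, 3, 2 → 3
1: 0
6: 3, 5, 2 → 3
3: 2 → 1
5: 2 → 1
2: 0
Total: 3 + 0 + 3 + 1 + 1 + 0 = 8

8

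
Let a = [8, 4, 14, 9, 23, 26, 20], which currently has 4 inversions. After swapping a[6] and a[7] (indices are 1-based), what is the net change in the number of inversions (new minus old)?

-1

Positions 6 and 7 hold 26 and 20; after swapping, the array is [8, 4, 14, 9, 23, 20, 26].
Element-by-element contributions:
8 → 4 → 1
4 → none → 0
14 → 9 → 1
9 → none → 0
23 → 20 → 1
20 → none → 0
26 → none → 0
Sum: 1 + 0 + 1 + 0 + 1 + 0 + 0 = 3
Change: 3 − 4 = -1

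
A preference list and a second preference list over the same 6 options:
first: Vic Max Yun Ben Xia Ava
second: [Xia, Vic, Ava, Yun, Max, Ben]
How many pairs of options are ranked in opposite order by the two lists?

8 pairs

Assign each item its position (1..6) in the first ordering, then rewrite the second ordering as that position sequence:
positions: Vic→1, Max→2, Yun→3, Ben→4, Xia→5, Ava→6
second ordering as positions: [5, 1, 6, 3, 2, 4]
Discordant pairs = inversions in this position sequence.
5: 1, 3, 2, 4 → 4
1: 0
6: 3, 2, 4 → 3
3: 2 → 1
2: 0
4: 0
Total: 4 + 0 + 3 + 1 + 0 + 0 = 8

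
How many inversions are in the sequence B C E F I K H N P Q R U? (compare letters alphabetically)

Sweep left to right; for each value list the smaller values that follow it:
B: 0
C: 0
E: 0
F: 0
I: 1
K: 1
H: 0
N: 0
P: 0
Q: 0
R: 0
U: 0
Sum: 0 + 0 + 0 + 0 + 1 + 1 + 0 + 0 + 0 + 0 + 0 + 0 = 2

Inversions: 2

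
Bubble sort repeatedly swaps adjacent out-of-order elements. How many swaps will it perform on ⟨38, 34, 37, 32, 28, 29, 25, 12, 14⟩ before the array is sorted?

33 adjacent swaps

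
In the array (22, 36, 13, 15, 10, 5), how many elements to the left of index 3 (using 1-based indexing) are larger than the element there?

The element at index 3 is 13.
Elements before it: 22, 36
Those larger than 13: 22, 36

2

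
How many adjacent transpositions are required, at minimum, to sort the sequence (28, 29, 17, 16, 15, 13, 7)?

20

The minimum number of adjacent swaps to sort an array equals its inversion count, since every such swap removes exactly one inversion.
Count inversions — for each element, later elements that are smaller:
28: 17, 16, 15, 13, 7 → 5
29: 17, 16, 15, 13, 7 → 5
17: 16, 15, 13, 7 → 4
16: 15, 13, 7 → 3
15: 13, 7 → 2
13: 7 → 1
7: none → 0
Total inversions: 5 + 5 + 4 + 3 + 2 + 1 + 0 = 20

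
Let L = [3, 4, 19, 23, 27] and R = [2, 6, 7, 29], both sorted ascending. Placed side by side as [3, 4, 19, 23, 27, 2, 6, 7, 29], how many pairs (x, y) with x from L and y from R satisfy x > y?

11

For each element r of the right run, count left-run elements greater than r:
r = 2: 3, 4, 19, 23, 27 → 5
r = 6: 19, 23, 27 → 3
r = 7: 19, 23, 27 → 3
r = 29: none → 0
Cross-inversions: 5 + 3 + 3 + 0 = 11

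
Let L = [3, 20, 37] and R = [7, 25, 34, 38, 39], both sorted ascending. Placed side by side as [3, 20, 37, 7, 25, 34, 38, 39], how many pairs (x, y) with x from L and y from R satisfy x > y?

There are 4 cross-inversions.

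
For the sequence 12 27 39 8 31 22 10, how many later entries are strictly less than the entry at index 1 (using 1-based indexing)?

2

The element at index 1 is 12.
Elements after it: 27, 39, 8, 31, 22, 10
Those smaller than 12: 8, 10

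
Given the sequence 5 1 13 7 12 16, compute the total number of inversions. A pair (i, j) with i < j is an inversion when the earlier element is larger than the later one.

Out-of-order index pairs (0-indexed):
(0,1): 5 > 1
(2,3): 13 > 7
(2,4): 13 > 12
That's 3 pairs.

3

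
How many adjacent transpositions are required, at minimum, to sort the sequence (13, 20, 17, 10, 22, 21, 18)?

Each adjacent swap fixes exactly one inversion, so the minimum swap count equals the number of inversions.
Count inversions — for each element, later elements that are smaller:
13: 10 → 1
20: 17, 10, 18 → 3
17: 10 → 1
10: none → 0
22: 21, 18 → 2
21: 18 → 1
18: none → 0
Total inversions: 1 + 3 + 1 + 0 + 2 + 1 + 0 = 8

8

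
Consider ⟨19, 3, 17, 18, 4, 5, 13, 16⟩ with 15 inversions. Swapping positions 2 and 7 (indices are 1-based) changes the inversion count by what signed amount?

+5

Positions 2 and 7 hold 3 and 13; after swapping, the array is [19, 13, 17, 18, 4, 5, 3, 16].
Element-by-element contributions:
19 → 13, 17, 18, 4, 5, 3, 16 → 7
13 → 4, 5, 3 → 3
17 → 4, 5, 3, 16 → 4
18 → 4, 5, 3, 16 → 4
4 → 3 → 1
5 → 3 → 1
3 → none → 0
16 → none → 0
Sum: 7 + 3 + 4 + 4 + 1 + 1 + 0 + 0 = 20
Change: 20 − 15 = +5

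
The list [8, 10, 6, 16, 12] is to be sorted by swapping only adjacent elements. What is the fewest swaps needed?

3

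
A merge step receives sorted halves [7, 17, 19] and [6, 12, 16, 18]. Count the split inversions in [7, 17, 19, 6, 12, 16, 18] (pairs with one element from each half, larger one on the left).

8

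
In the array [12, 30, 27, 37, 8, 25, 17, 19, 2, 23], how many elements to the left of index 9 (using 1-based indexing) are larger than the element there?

The element at index 9 is 2.
Elements before it: 12, 30, 27, 37, 8, 25, 17, 19
Those larger than 2: 12, 30, 27, 37, 8, 25, 17, 19

8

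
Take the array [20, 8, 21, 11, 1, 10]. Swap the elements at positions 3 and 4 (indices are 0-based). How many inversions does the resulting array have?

Positions 3 and 4 hold 11 and 1; after swapping, the array is [20, 8, 21, 1, 11, 10].
For each element, count later entries that are smaller:
20 → 8, 1, 11, 10 → 4
8 → 1 → 1
21 → 1, 11, 10 → 3
1 → none → 0
11 → 10 → 1
10 → none → 0
Sum: 4 + 1 + 3 + 0 + 1 + 0 = 9

9 inversions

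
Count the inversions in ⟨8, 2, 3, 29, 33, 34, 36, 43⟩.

2

Element-by-element contributions:
8: 2
2: 0
3: 0
29: 0
33: 0
34: 0
36: 0
43: 0
Sum: 2 + 0 + 0 + 0 + 0 + 0 + 0 + 0 = 2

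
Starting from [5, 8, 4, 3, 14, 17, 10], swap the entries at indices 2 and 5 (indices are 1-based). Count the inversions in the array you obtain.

8 inversions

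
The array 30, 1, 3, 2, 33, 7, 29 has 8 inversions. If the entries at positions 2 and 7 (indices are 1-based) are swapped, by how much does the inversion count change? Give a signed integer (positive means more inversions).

+7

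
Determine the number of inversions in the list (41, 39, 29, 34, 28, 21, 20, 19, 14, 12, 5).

Sweep left to right; for each value list the smaller values that follow it:
41 → 39, 29, 34, 28, 21, 20, 19, 14, 12, 5 → 10
39 → 29, 34, 28, 21, 20, 19, 14, 12, 5 → 9
29 → 28, 21, 20, 19, 14, 12, 5 → 7
34 → 28, 21, 20, 19, 14, 12, 5 → 7
28 → 21, 20, 19, 14, 12, 5 → 6
21 → 20, 19, 14, 12, 5 → 5
20 → 19, 14, 12, 5 → 4
19 → 14, 12, 5 → 3
14 → 12, 5 → 2
12 → 5 → 1
5 → none → 0
Sum: 10 + 9 + 7 + 7 + 6 + 5 + 4 + 3 + 2 + 1 + 0 = 54

54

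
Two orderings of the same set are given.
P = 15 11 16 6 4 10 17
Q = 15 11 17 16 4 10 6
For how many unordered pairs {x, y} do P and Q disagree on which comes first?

6 disagreeing pairs

Assign each item its position (1..7) in the first ordering, then rewrite the second ordering as that position sequence:
positions: 15→1, 11→2, 16→3, 6→4, 4→5, 10→6, 17→7
second ordering as positions: [1, 2, 7, 3, 5, 6, 4]
Discordant pairs = inversions in this position sequence.
1: 0
2: 0
7: 3, 5, 6, 4 → 4
3: 0
5: 4 → 1
6: 4 → 1
4: 0
Total: 0 + 0 + 4 + 0 + 1 + 1 + 0 = 6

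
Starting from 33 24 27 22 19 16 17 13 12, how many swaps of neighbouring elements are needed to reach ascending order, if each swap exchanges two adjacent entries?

34

Minimum adjacent swaps = number of inversions (each swap of adjacent out-of-order elements removes one inversion and no swap can remove more).
Count inversions — for each element, later elements that are smaller:
33: 24, 27, 22, 19, 16, 17, 13, 12 → 8
24: 22, 19, 16, 17, 13, 12 → 6
27: 22, 19, 16, 17, 13, 12 → 6
22: 19, 16, 17, 13, 12 → 5
19: 16, 17, 13, 12 → 4
16: 13, 12 → 2
17: 13, 12 → 2
13: 12 → 1
12: none → 0
Total inversions: 8 + 6 + 6 + 5 + 4 + 2 + 2 + 1 + 0 = 34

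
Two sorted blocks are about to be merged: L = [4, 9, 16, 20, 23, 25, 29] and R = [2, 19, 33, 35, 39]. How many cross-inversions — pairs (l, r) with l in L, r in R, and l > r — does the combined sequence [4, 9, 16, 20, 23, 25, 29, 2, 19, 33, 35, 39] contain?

Take each right-half value and tally the left-half values above it:
r = 2: 4, 9, 16, 20, 23, 25, 29 → 7
r = 19: 20, 23, 25, 29 → 4
r = 33: none → 0
r = 35: none → 0
r = 39: none → 0
Cross-inversions: 7 + 4 + 0 + 0 + 0 = 11

11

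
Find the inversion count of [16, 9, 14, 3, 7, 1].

Count, for each position, how many later elements it exceeds:
16: 5
9: 3
14: 3
3: 1
7: 1
1: 0
Sum: 5 + 3 + 3 + 1 + 1 + 0 = 13

Inversions: 13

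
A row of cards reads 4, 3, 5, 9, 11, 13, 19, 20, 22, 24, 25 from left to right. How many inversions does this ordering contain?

1

Sweep left to right; for each value list the smaller values that follow it:
4: 1
3: 0
5: 0
9: 0
11: 0
13: 0
19: 0
20: 0
22: 0
24: 0
25: 0
Sum: 1 + 0 + 0 + 0 + 0 + 0 + 0 + 0 + 0 + 0 + 0 = 1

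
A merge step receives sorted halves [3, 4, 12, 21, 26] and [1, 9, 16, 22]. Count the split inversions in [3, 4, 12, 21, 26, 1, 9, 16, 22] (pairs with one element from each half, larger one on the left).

Take each right-half value and tally the left-half values above it:
r = 1: 3, 4, 12, 21, 26 → 5
r = 9: 12, 21, 26 → 3
r = 16: 21, 26 → 2
r = 22: 26 → 1
Cross-inversions: 5 + 3 + 2 + 1 = 11

11 cross-inversions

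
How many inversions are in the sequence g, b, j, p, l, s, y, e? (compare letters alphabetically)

8

Count, for each position, how many later elements it exceeds:
g → b, e → 2
b → none → 0
j → e → 1
p → l, e → 2
l → e → 1
s → e → 1
y → e → 1
e → none → 0
Sum: 2 + 0 + 1 + 2 + 1 + 1 + 1 + 0 = 8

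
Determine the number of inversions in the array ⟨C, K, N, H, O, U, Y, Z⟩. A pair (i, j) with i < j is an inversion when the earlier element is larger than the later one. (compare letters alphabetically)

Element-by-element contributions:
C → none → 0
K → H → 1
N → H → 1
H → none → 0
O → none → 0
U → none → 0
Y → none → 0
Z → none → 0
Sum: 0 + 1 + 1 + 0 + 0 + 0 + 0 + 0 = 2

Out-of-order pairs: 2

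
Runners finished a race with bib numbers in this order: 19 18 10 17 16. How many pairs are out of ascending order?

8

Element-by-element contributions:
19: 4
18: 3
10: 0
17: 1
16: 0
Sum: 4 + 3 + 0 + 1 + 0 = 8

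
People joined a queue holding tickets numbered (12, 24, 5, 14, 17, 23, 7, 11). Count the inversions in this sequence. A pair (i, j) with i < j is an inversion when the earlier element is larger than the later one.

Element-by-element contributions:
12 → 5, 7, 11 → 3
24 → 5, 14, 17, 23, 7, 11 → 6
5 → none → 0
14 → 7, 11 → 2
17 → 7, 11 → 2
23 → 7, 11 → 2
7 → none → 0
11 → none → 0
Sum: 3 + 6 + 0 + 2 + 2 + 2 + 0 + 0 = 15

There are 15 out-of-order pairs.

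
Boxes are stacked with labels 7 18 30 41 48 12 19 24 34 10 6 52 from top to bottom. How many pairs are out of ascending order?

Sweep left to right; for each value list the smaller values that follow it:
7 → 6 → 1
18 → 12, 10, 6 → 3
30 → 12, 19, 24, 10, 6 → 5
41 → 12, 19, 24, 34, 10, 6 → 6
48 → 12, 19, 24, 34, 10, 6 → 6
12 → 10, 6 → 2
19 → 10, 6 → 2
24 → 10, 6 → 2
34 → 10, 6 → 2
10 → 6 → 1
6 → none → 0
52 → none → 0
Sum: 1 + 3 + 5 + 6 + 6 + 2 + 2 + 2 + 2 + 1 + 0 + 0 = 30

30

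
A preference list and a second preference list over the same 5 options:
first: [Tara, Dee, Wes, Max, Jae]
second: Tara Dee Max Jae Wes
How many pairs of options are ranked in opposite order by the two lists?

Pairs: 2

Assign each item its position (1..5) in the first ordering, then rewrite the second ordering as that position sequence:
positions: Tara→1, Dee→2, Wes→3, Max→4, Jae→5
second ordering as positions: [1, 2, 4, 5, 3]
Discordant pairs = inversions in this position sequence.
1: 0
2: 0
4: 3 → 1
5: 3 → 1
3: 0
Total: 0 + 0 + 1 + 1 + 0 = 2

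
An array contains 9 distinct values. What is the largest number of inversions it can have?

A reversed (strictly descending) arrangement makes every pair an inversion, giving C(9, 2) inversions.
C(9, 2) = 9·8/2 = 36

36 inversions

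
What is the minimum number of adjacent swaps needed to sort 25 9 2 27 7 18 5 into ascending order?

There are 13 swaps.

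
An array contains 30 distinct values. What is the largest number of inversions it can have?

There are 435 inversions.

The maximum occurs when the array is in strictly decreasing order: every one of the C(30, 2) pairs is inverted.
C(30, 2) = 30·29/2 = 435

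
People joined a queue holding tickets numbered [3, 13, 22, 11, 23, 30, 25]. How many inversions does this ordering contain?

Sweep left to right; for each value list the smaller values that follow it:
3 → none → 0
13 → 11 → 1
22 → 11 → 1
11 → none → 0
23 → none → 0
30 → 25 → 1
25 → none → 0
Sum: 0 + 1 + 1 + 0 + 0 + 1 + 0 = 3

3 out-of-order pairs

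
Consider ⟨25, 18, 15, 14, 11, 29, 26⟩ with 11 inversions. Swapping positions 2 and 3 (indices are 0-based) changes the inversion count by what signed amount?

Positions 2 and 3 hold 15 and 14; after swapping, the array is [25, 18, 14, 15, 11, 29, 26].
Element-by-element contributions:
25 → 18, 14, 15, 11 → 4
18 → 14, 15, 11 → 3
14 → 11 → 1
15 → 11 → 1
11 → none → 0
29 → 26 → 1
26 → none → 0
Sum: 4 + 3 + 1 + 1 + 0 + 1 + 0 = 10
Change: 10 − 11 = -1

-1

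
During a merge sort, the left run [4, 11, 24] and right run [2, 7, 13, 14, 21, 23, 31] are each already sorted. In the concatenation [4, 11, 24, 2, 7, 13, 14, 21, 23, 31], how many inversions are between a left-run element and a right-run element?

Take each right-half value and tally the left-half values above it:
r = 2: 4, 11, 24 → 3
r = 7: 11, 24 → 2
r = 13: 24 → 1
r = 14: 24 → 1
r = 21: 24 → 1
r = 23: 24 → 1
r = 31: none → 0
Cross-inversions: 3 + 2 + 1 + 1 + 1 + 1 + 0 = 9

9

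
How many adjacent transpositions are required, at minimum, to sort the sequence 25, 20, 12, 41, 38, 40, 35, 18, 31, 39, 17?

29

Minimum adjacent swaps = number of inversions (each swap of adjacent out-of-order elements removes one inversion and no swap can remove more).
Count inversions — for each element, later elements that are smaller:
25: 20, 12, 18, 17 → 4
20: 12, 18, 17 → 3
12: none → 0
41: 38, 40, 35, 18, 31, 39, 17 → 7
38: 35, 18, 31, 17 → 4
40: 35, 18, 31, 39, 17 → 5
35: 18, 31, 17 → 3
18: 17 → 1
31: 17 → 1
39: 17 → 1
17: none → 0
Total inversions: 4 + 3 + 0 + 7 + 4 + 5 + 3 + 1 + 1 + 1 + 0 = 29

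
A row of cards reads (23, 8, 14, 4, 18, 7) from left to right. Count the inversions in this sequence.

10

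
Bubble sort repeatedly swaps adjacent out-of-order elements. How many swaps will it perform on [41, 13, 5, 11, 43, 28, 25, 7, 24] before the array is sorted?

Adjacent swaps: 20

The minimum number of adjacent swaps to sort an array equals its inversion count, since every such swap removes exactly one inversion.
Count inversions — for each element, later elements that are smaller:
41: 13, 5, 11, 28, 25, 7, 24 → 7
13: 5, 11, 7 → 3
5: none → 0
11: 7 → 1
43: 28, 25, 7, 24 → 4
28: 25, 7, 24 → 3
25: 7, 24 → 2
7: none → 0
24: none → 0
Total inversions: 7 + 3 + 0 + 1 + 4 + 3 + 2 + 0 + 0 = 20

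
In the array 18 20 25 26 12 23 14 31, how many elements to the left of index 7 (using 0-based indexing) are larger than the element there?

0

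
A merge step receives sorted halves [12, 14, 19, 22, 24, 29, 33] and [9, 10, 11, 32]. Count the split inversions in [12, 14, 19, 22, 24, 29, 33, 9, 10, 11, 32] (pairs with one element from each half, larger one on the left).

22 split inversions

For each element r of the right run, count left-run elements greater than r:
r = 9: 12, 14, 19, 22, 24, 29, 33 → 7
r = 10: 12, 14, 19, 22, 24, 29, 33 → 7
r = 11: 12, 14, 19, 22, 24, 29, 33 → 7
r = 32: 33 → 1
Cross-inversions: 7 + 7 + 7 + 1 = 22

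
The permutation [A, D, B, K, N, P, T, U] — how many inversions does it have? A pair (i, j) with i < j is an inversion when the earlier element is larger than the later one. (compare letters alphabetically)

For each element, count later entries that are smaller:
A → none → 0
D → B → 1
B → none → 0
K → none → 0
N → none → 0
P → none → 0
T → none → 0
U → none → 0
Sum: 0 + 1 + 0 + 0 + 0 + 0 + 0 + 0 = 1

There is 1 out-of-order pair.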